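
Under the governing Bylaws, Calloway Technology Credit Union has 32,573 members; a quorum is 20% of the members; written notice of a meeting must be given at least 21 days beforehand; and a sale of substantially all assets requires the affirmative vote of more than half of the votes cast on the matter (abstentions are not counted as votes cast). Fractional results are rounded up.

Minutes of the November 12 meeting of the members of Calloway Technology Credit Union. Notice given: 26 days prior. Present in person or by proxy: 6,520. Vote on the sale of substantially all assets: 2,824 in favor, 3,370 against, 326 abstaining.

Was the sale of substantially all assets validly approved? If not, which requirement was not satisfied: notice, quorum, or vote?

Notice: 26 days given; 21 required. Satisfied.
Quorum: 20% of 32,573 = 6,514.60, rounded up to 6,515; 6,520 present. Satisfied.
Vote: requires a majority of the votes cast (6,520 − 326 abstaining = 6,194); a majority of 6194 is 3098, so 3,098 needed; 2,824 in favor. Not satisfied.

Invalid — vote requirement not satisfied.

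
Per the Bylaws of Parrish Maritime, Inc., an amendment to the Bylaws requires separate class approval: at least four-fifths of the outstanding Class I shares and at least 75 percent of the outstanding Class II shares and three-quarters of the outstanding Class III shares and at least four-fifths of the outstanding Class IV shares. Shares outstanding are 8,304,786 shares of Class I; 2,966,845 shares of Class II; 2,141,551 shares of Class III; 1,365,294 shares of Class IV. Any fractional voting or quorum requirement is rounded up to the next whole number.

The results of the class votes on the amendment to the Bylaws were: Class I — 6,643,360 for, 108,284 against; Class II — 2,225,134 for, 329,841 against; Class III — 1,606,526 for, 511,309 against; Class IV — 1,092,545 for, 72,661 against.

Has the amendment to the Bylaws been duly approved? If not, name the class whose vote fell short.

Class I: 4/5 of 8304786 = 6643828.80, rounded up to 6643829; 6,643,829 required, 6,643,360 in favor — not approved.
Class II: 3/4 of 2966845 = 2225133.75, rounded up to 2225134; 2,225,134 required, 2,225,134 in favor — approved.
Class III: 3/4 of 2141551 = 1606163.25, rounded up to 1606164; 1,606,164 required, 1,606,526 in favor — approved.
Class IV: 4/5 of 1365294 = 1092235.20, rounded up to 1092236; 1,092,236 required, 1,092,545 in favor — approved.

Not approved — the Class I shares did not give the required vote.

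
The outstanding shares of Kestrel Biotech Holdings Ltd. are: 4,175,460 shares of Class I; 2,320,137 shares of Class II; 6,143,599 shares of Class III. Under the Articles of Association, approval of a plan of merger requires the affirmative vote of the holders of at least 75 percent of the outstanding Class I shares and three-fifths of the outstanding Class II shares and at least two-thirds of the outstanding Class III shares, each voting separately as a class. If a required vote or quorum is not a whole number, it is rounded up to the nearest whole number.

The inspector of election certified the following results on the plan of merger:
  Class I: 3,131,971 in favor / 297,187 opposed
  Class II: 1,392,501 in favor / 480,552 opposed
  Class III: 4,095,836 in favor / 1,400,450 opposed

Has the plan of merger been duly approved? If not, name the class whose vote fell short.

Class I: 3/4 of 4175460 = 3131595; 3,131,595 required, 3,131,971 in favor — approved.
Class II: 3/5 of 2320137 = 1392082.20, rounded up to 1392083; 1,392,083 required, 1,392,501 in favor — approved.
Class III: 2/3 of 6143599 = 4095732.67, rounded up to 4095733; 4,095,733 required, 4,095,836 in favor — approved.

Approved — every class gave the required vote.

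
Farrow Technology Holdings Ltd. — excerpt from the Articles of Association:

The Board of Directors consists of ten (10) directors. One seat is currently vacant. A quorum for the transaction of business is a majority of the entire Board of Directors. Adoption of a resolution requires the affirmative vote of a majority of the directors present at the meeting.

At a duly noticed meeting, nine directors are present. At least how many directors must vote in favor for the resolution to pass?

The resolution requires a majority of the directors present (9).
A majority of 9 is 5.

5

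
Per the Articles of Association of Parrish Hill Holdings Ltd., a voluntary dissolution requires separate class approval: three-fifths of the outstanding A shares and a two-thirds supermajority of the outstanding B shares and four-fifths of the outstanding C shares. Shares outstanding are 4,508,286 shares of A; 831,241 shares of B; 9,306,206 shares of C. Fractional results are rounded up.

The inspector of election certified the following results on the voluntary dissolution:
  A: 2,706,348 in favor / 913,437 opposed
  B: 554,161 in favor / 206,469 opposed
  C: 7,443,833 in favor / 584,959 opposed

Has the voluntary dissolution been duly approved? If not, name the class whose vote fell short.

A: 3/5 of 4508286 = 2704971.60, rounded up to 2704972; 2,704,972 required, 2,706,348 in favor — approved.
B: 2/3 of 831241 = 554160.67, rounded up to 554161; 554,161 required, 554,161 in favor — approved.
C: 4/5 of 9306206 = 7444964.80, rounded up to 7444965; 7,444,965 required, 7,443,833 in favor — not approved.

Not approved — the C shares did not give the required vote.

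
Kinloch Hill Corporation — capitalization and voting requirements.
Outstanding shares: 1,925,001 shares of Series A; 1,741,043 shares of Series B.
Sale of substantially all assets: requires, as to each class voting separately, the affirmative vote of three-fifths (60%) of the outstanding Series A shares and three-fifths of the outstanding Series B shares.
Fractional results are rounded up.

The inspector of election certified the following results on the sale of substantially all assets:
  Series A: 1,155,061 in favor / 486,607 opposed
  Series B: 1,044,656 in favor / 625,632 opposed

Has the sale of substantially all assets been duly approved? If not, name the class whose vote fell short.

Approved — every class gave the required vote.

Series A: 3/5 of 1925001 = 1155000.60, rounded up to 1155001; 1,155,001 required, 1,155,061 in favor — approved.
Series B: 3/5 of 1741043 = 1044625.80, rounded up to 1044626; 1,044,626 required, 1,044,656 in favor — approved.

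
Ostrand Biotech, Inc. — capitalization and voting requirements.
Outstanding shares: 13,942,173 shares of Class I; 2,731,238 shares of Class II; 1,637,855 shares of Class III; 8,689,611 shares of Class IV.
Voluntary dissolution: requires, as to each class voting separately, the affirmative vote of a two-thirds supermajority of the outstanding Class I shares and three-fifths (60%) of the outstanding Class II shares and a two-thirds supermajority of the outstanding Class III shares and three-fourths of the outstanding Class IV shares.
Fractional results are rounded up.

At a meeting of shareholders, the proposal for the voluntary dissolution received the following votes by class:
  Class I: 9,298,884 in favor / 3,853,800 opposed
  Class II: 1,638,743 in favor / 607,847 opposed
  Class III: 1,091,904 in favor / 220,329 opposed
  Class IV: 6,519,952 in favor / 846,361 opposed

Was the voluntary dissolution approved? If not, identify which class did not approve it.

Class I: 2/3 of 13942173 = 9294782; 9,294,782 required, 9,298,884 in favor — approved.
Class II: 3/5 of 2731238 = 1638742.80, rounded up to 1638743; 1,638,743 required, 1,638,743 in favor — approved.
Class III: 2/3 of 1637855 = 1091903.33, rounded up to 1091904; 1,091,904 required, 1,091,904 in favor — approved.
Class IV: 3/4 of 8689611 = 6517208.25, rounded up to 6517209; 6,517,209 required, 6,519,952 in favor — approved.

Approved — every class gave the required vote.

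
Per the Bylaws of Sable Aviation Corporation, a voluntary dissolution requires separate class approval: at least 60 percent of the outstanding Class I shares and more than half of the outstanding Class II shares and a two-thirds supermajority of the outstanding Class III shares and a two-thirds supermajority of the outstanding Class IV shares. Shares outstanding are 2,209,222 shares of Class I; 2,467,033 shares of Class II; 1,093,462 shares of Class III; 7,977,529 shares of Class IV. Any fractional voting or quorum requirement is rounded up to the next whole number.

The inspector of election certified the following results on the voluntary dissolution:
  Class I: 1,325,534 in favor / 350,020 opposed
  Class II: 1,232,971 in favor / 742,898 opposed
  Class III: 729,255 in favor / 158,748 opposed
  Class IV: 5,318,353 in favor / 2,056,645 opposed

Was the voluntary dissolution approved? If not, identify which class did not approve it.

Class I: 3/5 of 2209222 = 1325533.20, rounded up to 1325534; 1,325,534 required, 1,325,534 in favor — approved.
Class II: a majority of 2467033 is 1233517; 1,233,517 required, 1,232,971 in favor — not approved.
Class III: 2/3 of 1093462 = 728974.67, rounded up to 728975; 728,975 required, 729,255 in favor — approved.
Class IV: 2/3 of 7977529 = 5318352.67, rounded up to 5318353; 5,318,353 required, 5,318,353 in favor — approved.

Not approved — the Class II shares did not give the required vote.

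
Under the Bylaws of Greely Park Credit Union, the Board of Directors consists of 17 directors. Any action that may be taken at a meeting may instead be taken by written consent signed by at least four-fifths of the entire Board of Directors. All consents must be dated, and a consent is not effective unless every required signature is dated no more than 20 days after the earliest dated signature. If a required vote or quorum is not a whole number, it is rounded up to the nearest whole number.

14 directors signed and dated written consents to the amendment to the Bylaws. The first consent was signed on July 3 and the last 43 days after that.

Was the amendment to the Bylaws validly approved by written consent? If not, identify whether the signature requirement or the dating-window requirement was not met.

Signatures required: at least four-fifths of 17 — 4/5 of 17 = 13.60, rounded up to 14, so 14 needed; 14 signed. Sufficient.
Dating window: the latest signature is 43 days after the earliest; the limit is 20 days. Outside the window.

Not effective — dating-window requirement not satisfied.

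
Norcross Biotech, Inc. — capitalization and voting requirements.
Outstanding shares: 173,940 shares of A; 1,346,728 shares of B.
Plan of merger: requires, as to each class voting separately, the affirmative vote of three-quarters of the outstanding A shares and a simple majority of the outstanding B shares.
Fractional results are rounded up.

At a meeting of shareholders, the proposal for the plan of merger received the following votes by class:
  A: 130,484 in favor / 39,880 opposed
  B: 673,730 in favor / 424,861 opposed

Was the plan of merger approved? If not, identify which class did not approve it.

A: 3/4 of 173940 = 130455; 130,455 required, 130,484 in favor — approved.
B: a majority of 1346728 is 673365; 673,365 required, 673,730 in favor — approved.

Approved — every class gave the required vote.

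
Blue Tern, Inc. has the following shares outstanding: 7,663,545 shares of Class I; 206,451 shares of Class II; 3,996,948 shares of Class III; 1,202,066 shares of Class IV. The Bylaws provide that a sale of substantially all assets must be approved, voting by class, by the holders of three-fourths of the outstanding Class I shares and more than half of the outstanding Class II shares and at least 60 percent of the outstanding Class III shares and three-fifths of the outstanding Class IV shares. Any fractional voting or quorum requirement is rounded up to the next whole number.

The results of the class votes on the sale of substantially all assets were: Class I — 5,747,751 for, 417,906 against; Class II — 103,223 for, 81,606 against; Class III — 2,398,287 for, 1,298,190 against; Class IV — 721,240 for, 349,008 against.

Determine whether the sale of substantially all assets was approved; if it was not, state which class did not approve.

Class I: 3/4 of 7663545 = 5747658.75, rounded up to 5747659; 5,747,659 required, 5,747,751 in favor — approved.
Class II: a majority of 206451 is 103226; 103,226 required, 103,223 in favor — not approved.
Class III: 3/5 of 3996948 = 2398168.80, rounded up to 2398169; 2,398,169 required, 2,398,287 in favor — approved.
Class IV: 3/5 of 1202066 = 721239.60, rounded up to 721240; 721,240 required, 721,240 in favor — approved.

Not approved — the Class II shares did not give the required vote.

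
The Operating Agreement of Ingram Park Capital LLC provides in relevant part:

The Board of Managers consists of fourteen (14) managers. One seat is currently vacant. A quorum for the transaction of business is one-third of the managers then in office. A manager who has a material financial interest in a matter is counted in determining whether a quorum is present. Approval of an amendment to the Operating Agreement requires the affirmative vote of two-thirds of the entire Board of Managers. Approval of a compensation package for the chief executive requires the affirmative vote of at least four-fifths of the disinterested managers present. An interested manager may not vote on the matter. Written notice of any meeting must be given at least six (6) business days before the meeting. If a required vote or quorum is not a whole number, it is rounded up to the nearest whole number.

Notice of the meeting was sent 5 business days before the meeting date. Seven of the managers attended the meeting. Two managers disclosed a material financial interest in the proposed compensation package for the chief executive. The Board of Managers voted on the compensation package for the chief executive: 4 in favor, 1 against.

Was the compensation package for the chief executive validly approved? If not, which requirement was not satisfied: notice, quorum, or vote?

Notice: 5 business days given; 6 required (5 < 6). Not satisfied.
Quorum: 7 present (interested managers count toward quorum); quorum is 5. Satisfied.
Vote: the compensation package for the chief executive requires four-fifths of the disinterested managers present (7 − 2 = 5). 4/5 of 5 = 4, so 4 affirmative votes are needed; 4 voted in favor. Satisfied.

Invalid — notice requirement not satisfied.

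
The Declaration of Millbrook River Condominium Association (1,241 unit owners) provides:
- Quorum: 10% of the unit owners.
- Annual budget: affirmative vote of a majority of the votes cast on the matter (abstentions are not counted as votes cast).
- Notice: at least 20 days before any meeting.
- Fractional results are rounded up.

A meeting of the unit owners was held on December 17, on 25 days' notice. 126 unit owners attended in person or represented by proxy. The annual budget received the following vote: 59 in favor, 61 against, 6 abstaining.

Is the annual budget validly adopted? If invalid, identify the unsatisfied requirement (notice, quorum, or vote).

Notice: 25 days given; 20 required. Satisfied.
Quorum: 10% of 1,241 = 124.10, rounded up to 125; 126 present. Satisfied.
Vote: requires a majority of the votes cast (126 − 6 abstaining = 120); a majority of 120 is 61, so 61 needed; 59 in favor. Not satisfied.

Invalid — vote requirement not satisfied.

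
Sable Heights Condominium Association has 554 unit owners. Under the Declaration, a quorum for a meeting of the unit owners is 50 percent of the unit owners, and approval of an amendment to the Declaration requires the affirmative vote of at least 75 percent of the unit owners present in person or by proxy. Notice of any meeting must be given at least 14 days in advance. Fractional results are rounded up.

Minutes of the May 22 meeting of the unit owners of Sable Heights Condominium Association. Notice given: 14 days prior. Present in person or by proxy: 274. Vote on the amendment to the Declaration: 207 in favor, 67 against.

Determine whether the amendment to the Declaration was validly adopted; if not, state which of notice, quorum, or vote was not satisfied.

Invalid — quorum requirement not satisfied.

Notice: 14 days given; 14 required. Satisfied.
Quorum: 50% of 554 = 277; 274 present. Not satisfied.
Vote: requires three-fourths of those present (274); 3/4 of 274 = 205.50, rounded up to 206, so 206 needed; 207 in favor. Satisfied.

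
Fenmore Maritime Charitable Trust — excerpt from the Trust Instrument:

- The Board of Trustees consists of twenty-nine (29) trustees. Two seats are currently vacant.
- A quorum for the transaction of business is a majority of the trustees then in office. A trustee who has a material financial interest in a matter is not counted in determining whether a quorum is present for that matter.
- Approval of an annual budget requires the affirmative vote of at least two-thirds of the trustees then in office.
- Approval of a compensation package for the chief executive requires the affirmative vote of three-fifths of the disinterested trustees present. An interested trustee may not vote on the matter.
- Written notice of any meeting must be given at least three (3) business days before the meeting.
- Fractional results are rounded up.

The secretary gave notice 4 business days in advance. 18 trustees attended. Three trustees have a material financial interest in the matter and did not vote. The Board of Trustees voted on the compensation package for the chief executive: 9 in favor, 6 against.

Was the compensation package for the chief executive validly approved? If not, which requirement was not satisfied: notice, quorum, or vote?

Valid — all requirements satisfied.

Notice: 4 business days given; 3 required (4 ≥ 3). Satisfied.
Quorum: 18 present, but the 3 interested trustees do not count, leaving 15. Quorum is 14. Satisfied.
Vote: the compensation package for the chief executive requires three-fifths of the disinterested trustees present (18 − 3 = 15). 3/5 of 15 = 9, so 9 affirmative votes are needed; 9 voted in favor. Satisfied.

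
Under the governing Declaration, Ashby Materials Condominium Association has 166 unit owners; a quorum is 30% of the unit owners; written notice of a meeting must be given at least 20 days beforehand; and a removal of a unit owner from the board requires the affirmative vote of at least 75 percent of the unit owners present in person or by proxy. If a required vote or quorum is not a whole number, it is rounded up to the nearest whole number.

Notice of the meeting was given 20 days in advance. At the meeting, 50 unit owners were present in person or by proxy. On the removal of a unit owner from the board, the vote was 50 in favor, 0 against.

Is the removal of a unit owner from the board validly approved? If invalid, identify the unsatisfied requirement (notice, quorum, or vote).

Notice: 20 days given; 20 required. Satisfied.
Quorum: 30% of 166 = 49.80, rounded up to 50; 50 present. Satisfied.
Vote: requires three-fourths of those present (50); 3/4 of 50 = 37.50, rounded up to 38, so 38 needed; 50 in favor. Satisfied.

Valid — all requirements satisfied.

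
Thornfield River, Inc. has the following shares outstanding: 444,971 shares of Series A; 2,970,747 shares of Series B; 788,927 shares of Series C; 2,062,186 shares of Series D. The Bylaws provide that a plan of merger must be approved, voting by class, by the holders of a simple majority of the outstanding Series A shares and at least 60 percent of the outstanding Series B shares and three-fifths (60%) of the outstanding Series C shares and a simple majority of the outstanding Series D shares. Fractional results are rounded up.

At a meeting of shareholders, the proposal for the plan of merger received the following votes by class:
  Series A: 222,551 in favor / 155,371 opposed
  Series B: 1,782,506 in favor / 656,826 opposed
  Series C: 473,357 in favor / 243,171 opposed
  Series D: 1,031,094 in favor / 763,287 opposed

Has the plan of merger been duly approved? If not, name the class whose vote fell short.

Approved — every class gave the required vote.

Series A: a majority of 444971 is 222486; 222,486 required, 222,551 in favor — approved.
Series B: 3/5 of 2970747 = 1782448.20, rounded up to 1782449; 1,782,449 required, 1,782,506 in favor — approved.
Series C: 3/5 of 788927 = 473356.20, rounded up to 473357; 473,357 required, 473,357 in favor — approved.
Series D: a majority of 2062186 is 1031094; 1,031,094 required, 1,031,094 in favor — approved.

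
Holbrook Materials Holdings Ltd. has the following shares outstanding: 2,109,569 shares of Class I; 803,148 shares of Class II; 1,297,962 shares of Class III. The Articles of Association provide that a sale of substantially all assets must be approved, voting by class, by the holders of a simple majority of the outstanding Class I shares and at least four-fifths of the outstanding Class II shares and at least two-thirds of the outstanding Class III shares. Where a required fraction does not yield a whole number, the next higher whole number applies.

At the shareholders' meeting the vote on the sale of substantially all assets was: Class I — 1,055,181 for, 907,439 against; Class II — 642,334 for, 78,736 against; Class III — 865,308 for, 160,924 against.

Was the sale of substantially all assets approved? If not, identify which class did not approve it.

Class I: a majority of 2109569 is 1054785; 1,054,785 required, 1,055,181 in favor — approved.
Class II: 4/5 of 803148 = 642518.40, rounded up to 642519; 642,519 required, 642,334 in favor — not approved.
Class III: 2/3 of 1297962 = 865308; 865,308 required, 865,308 in favor — approved.

Not approved — the Class II shares did not give the required vote.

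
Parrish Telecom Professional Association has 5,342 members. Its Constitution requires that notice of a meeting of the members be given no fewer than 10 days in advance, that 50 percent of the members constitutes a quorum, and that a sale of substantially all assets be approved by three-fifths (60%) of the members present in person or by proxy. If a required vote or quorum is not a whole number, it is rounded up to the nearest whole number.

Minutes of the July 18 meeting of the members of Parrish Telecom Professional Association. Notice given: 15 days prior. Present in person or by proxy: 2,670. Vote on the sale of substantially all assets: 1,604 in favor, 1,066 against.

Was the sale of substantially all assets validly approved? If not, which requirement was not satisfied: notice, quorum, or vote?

Invalid — quorum requirement not satisfied.

Notice: 15 days given; 10 required. Satisfied.
Quorum: 50% of 5,342 = 2,671; 2,670 present. Not satisfied.
Vote: requires three-fifths of those present (2,670); 3/5 of 2670 = 1602, so 1,602 needed; 1,604 in favor. Satisfied.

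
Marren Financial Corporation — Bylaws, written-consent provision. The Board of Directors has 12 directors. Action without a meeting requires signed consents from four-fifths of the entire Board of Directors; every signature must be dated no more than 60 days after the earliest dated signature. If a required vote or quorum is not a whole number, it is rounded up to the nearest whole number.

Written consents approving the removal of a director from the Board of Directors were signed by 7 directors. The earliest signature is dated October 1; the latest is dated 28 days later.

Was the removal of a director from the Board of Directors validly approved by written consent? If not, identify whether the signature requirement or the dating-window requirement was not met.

Signatures required: four-fifths of 12 — 4/5 of 12 = 9.60, rounded up to 10, so 10 needed; 7 signed. Insufficient.
Dating window: the latest signature is 28 days after the earliest; the limit is 60 days. Within the window.

Not effective — insufficient signatures.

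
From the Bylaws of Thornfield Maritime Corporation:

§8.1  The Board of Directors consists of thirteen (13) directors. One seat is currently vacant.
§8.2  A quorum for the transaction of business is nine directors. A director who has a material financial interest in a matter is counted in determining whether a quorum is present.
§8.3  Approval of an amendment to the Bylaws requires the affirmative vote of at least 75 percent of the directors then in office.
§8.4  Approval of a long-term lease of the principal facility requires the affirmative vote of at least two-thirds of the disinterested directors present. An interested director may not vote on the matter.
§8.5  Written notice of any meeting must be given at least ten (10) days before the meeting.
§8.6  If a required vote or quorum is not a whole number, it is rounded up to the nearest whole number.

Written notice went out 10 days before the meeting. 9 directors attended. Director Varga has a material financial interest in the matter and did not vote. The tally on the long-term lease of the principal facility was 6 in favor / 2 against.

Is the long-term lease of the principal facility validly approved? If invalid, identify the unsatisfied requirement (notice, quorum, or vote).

Valid — all requirements satisfied.

Notice: 10 days given; 10 required (10 ≥ 10). Satisfied.
Quorum: 9 present (interested directors count toward quorum); quorum is 9. Satisfied.
Vote: the long-term lease of the principal facility requires two-thirds of the disinterested directors present (9 − 1 = 8). 2/3 of 8 = 5.33, rounded up to 6, so 6 affirmative votes are needed; 6 voted in favor. Satisfied.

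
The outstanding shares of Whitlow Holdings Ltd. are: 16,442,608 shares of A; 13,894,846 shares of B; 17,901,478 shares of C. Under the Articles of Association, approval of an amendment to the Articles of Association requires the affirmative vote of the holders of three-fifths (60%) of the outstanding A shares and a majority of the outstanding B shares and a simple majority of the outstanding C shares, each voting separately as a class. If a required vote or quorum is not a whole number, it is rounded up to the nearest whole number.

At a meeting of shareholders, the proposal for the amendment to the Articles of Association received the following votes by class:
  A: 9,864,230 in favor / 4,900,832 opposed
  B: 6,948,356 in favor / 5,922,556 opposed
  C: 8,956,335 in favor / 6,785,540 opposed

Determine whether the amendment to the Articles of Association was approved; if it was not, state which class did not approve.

A: 3/5 of 16442608 = 9865564.80, rounded up to 9865565; 9,865,565 required, 9,864,230 in favor — not approved.
B: a majority of 13894846 is 6947424; 6,947,424 required, 6,948,356 in favor — approved.
C: a majority of 17901478 is 8950740; 8,950,740 required, 8,956,335 in favor — approved.

Not approved — the A shares did not give the required vote.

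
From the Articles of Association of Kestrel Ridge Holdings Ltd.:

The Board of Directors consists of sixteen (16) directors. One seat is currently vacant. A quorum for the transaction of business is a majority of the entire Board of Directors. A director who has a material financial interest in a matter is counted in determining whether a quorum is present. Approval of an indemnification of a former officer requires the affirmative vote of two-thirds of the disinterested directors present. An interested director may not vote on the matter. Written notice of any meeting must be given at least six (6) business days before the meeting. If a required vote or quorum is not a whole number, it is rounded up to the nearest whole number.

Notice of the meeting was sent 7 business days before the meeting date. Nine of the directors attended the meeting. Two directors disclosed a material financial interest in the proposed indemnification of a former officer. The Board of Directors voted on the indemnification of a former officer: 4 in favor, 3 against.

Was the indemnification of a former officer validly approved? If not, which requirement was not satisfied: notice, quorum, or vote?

Notice: 7 business days given; 6 required (7 ≥ 6). Satisfied.
Quorum: 9 present (interested directors count toward quorum); quorum is 9. Satisfied.
Vote: the indemnification of a former officer requires two-thirds of the disinterested directors present (9 − 2 = 7). 2/3 of 7 = 4.67, rounded up to 5, so 5 affirmative votes are needed; 4 voted in favor. Not satisfied.

Invalid — vote requirement not satisfied.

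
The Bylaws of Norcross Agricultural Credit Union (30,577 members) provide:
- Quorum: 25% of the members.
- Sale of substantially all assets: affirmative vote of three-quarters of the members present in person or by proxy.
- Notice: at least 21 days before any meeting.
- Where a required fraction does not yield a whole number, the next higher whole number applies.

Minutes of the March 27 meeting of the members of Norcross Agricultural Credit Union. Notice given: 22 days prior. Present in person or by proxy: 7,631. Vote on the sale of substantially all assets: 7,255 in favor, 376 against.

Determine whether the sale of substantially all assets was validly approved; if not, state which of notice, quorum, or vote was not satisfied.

Invalid — quorum requirement not satisfied.

Notice: 22 days given; 21 required. Satisfied.
Quorum: 25% of 30,577 = 7,644.25, rounded up to 7,645; 7,631 present. Not satisfied.
Vote: requires three-fourths of those present (7,631); 3/4 of 7631 = 5723.25, rounded up to 5724, so 5,724 needed; 7,255 in favor. Satisfied.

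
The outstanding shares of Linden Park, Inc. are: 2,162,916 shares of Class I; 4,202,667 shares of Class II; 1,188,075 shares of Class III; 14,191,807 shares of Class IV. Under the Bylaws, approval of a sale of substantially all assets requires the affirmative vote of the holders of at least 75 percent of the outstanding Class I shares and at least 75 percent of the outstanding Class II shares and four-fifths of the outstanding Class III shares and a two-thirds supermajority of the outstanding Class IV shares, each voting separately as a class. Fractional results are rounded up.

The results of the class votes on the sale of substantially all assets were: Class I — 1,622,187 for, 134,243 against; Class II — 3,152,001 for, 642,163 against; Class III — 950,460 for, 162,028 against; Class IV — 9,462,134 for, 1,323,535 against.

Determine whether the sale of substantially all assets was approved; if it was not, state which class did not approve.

Approved — every class gave the required vote.

Class I: 3/4 of 2162916 = 1622187; 1,622,187 required, 1,622,187 in favor — approved.
Class II: 3/4 of 4202667 = 3152000.25, rounded up to 3152001; 3,152,001 required, 3,152,001 in favor — approved.
Class III: 4/5 of 1188075 = 950460; 950,460 required, 950,460 in favor — approved.
Class IV: 2/3 of 14191807 = 9461204.67, rounded up to 9461205; 9,461,205 required, 9,462,134 in favor — approved.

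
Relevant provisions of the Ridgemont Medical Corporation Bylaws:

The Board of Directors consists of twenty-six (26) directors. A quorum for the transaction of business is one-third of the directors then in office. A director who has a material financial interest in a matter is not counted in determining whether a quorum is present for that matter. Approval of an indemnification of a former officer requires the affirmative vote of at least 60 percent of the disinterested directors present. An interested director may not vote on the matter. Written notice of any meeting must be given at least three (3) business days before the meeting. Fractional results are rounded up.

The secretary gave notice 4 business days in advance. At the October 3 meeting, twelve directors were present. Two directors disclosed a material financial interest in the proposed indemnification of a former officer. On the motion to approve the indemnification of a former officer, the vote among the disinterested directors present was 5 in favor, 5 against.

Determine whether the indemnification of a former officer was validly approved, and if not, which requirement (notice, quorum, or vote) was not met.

Notice: 4 business days given; 3 required (4 ≥ 3). Satisfied.
Quorum: 12 present, but the 2 interested directors do not count, leaving 10. Quorum is 9. Satisfied.
Vote: the indemnification of a former officer requires three-fifths of the disinterested directors present (12 − 2 = 10). 3/5 of 10 = 6, so 6 affirmative votes are needed; 5 voted in favor. Not satisfied.

Invalid — vote requirement not satisfied.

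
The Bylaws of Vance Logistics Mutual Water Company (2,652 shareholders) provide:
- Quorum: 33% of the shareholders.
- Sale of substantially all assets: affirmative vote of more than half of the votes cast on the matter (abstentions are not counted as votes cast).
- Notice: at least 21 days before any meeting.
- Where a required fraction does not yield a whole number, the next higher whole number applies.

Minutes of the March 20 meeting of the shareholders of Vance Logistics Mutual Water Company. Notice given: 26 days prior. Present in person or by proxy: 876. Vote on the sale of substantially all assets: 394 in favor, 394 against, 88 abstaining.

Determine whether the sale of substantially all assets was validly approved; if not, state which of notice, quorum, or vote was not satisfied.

Invalid — vote requirement not satisfied.

Notice: 26 days given; 21 required. Satisfied.
Quorum: 33% of 2,652 = 875.16, rounded up to 876; 876 present. Satisfied.
Vote: requires a majority of the votes cast (876 − 88 abstaining = 788); a majority of 788 is 395, so 395 needed; 394 in favor. Not satisfied.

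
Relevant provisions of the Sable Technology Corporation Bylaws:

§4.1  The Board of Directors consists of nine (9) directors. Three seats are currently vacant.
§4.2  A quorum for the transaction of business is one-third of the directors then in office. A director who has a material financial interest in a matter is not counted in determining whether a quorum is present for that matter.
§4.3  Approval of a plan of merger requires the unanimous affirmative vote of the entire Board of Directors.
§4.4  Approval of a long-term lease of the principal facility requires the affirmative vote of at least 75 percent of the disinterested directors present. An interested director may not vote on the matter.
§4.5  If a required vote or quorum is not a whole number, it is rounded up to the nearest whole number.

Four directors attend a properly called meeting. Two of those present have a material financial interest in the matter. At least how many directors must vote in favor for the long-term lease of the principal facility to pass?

The long-term lease of the principal facility requires three-fourths of the disinterested directors present (4 − 2 = 2).
3/4 of 2 = 1.50, rounded up to 2.

2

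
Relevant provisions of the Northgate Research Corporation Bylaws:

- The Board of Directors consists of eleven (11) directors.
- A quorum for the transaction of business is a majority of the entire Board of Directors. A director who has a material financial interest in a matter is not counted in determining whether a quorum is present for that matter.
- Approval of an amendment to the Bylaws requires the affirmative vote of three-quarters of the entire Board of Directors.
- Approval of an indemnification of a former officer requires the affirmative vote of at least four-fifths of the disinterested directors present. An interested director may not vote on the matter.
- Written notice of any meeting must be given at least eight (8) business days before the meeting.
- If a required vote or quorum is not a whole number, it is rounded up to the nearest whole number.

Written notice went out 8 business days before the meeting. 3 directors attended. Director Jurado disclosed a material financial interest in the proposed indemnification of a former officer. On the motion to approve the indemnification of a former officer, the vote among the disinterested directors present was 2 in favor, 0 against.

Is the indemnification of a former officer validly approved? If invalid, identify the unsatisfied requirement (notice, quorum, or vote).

Invalid — quorum requirement not satisfied.

Notice: 8 business days given; 8 required (8 ≥ 8). Satisfied.
Quorum: 3 present, but the 1 interested director does not count, leaving 2. Quorum is 6. Not satisfied.
Vote: the indemnification of a former officer requires four-fifths of the disinterested directors present (3 − 1 = 2). 4/5 of 2 = 1.60, rounded up to 2, so 2 affirmative votes are needed; 2 voted in favor. Satisfied. (Moot — without a quorum no business can be validly transacted.)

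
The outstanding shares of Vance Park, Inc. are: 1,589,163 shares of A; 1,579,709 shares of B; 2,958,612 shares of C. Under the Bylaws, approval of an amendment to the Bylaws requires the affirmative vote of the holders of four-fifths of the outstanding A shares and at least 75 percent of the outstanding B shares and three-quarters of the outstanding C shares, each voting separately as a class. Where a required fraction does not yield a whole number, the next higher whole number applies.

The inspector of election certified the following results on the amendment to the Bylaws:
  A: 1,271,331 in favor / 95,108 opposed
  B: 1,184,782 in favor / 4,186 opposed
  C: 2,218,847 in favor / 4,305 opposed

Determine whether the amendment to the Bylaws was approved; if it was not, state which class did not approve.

Not approved — the C shares did not give the required vote.

A: 4/5 of 1589163 = 1271330.40, rounded up to 1271331; 1,271,331 required, 1,271,331 in favor — approved.
B: 3/4 of 1579709 = 1184781.75, rounded up to 1184782; 1,184,782 required, 1,184,782 in favor — approved.
C: 3/4 of 2958612 = 2218959; 2,218,959 required, 2,218,847 in favor — not approved.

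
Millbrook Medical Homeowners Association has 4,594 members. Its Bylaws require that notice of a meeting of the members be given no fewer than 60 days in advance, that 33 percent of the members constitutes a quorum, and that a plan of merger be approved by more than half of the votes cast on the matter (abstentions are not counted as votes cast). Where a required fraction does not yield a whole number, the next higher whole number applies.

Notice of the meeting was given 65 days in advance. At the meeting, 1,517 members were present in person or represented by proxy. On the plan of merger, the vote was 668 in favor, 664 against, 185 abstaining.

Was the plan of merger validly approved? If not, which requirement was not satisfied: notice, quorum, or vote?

Notice: 65 days given; 60 required. Satisfied.
Quorum: 33% of 4,594 = 1,516.02, rounded up to 1,517; 1,517 present. Satisfied.
Vote: requires a majority of the votes cast (1,517 − 185 abstaining = 1,332); a majority of 1332 is 667, so 667 needed; 668 in favor. Satisfied.

Valid — all requirements satisfied.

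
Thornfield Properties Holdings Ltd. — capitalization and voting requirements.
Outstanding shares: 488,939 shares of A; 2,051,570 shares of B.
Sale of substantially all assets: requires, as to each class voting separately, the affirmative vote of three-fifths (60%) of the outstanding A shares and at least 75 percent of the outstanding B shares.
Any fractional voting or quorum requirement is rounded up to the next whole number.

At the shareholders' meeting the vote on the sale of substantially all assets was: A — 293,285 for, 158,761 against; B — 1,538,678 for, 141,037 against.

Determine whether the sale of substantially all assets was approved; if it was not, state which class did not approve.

Not approved — the A shares did not give the required vote.

A: 3/5 of 488939 = 293363.40, rounded up to 293364; 293,364 required, 293,285 in favor — not approved.
B: 3/4 of 2051570 = 1538677.50, rounded up to 1538678; 1,538,678 required, 1,538,678 in favor — approved.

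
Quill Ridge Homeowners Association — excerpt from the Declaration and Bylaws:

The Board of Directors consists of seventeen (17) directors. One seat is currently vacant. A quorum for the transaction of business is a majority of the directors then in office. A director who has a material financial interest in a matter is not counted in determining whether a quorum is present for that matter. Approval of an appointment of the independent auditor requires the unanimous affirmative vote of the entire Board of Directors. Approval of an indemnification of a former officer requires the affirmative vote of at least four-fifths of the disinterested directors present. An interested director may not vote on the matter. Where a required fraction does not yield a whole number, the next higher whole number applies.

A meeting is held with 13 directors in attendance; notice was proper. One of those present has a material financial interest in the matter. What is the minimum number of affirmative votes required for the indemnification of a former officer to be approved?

The indemnification of a former officer requires four-fifths of the disinterested directors present (13 − 1 = 12).
4/5 of 12 = 9.60, rounded up to 10.

10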